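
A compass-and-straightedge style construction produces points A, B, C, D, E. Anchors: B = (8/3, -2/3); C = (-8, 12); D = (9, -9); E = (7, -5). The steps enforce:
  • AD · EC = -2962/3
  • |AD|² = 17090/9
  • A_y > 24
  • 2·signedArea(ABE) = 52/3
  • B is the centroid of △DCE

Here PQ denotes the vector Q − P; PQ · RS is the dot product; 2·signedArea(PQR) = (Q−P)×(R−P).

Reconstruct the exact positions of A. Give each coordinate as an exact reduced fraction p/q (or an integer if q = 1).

A = (-56/3, 74/3)

1. A_x = -56/3  [2·signedArea(ABE) = 52/3 ∩ AD · EC = -2962/3]
2. A_y = 74/3  [2·signedArea(ABE) = 52/3 ∩ AD · EC = -2962/3]
   → A = (-56/3, 74/3)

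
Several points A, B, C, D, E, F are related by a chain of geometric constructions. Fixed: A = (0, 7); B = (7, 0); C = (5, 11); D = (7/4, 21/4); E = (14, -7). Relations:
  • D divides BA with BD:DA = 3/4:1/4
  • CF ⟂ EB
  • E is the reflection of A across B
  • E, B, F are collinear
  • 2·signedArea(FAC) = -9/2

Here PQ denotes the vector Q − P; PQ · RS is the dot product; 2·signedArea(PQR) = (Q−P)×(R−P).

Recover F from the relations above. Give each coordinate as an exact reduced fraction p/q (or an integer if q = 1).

1. F_x = 1/2  [E, B, F are collinear ∩ CF ⟂ EB]
2. F_y = 13/2  [E, B, F are collinear ∩ CF ⟂ EB]
   → F = (1/2, 13/2)

F = (1/2, 13/2)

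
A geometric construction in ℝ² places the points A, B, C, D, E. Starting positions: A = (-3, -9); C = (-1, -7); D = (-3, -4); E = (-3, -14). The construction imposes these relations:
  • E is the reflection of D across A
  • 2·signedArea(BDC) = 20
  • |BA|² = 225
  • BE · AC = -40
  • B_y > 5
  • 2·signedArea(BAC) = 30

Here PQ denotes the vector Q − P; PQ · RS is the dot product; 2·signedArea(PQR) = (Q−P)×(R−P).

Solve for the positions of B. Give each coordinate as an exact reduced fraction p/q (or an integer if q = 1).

B = (-3, 6)

1. B_x = -3  [2·signedArea(BDC) = 20 ∩ 2·signedArea(BAC) = 30]
2. B_y = 6  [2·signedArea(BDC) = 20 ∩ 2·signedArea(BAC) = 30]
   → B = (-3, 6)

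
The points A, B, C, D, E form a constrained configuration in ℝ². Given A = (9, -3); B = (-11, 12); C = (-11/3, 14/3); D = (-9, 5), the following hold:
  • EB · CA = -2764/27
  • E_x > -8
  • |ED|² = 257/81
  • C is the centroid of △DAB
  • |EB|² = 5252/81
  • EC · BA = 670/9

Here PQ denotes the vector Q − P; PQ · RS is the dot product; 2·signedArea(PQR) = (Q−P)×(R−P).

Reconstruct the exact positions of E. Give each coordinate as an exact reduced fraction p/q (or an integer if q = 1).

1. E_x = -65/9  [EC · BA = 670/9 ∩ EB · CA = -2764/27]
2. E_y = 44/9  [EC · BA = 670/9 ∩ EB · CA = -2764/27]
   → E = (-65/9, 44/9)

E = (-65/9, 44/9)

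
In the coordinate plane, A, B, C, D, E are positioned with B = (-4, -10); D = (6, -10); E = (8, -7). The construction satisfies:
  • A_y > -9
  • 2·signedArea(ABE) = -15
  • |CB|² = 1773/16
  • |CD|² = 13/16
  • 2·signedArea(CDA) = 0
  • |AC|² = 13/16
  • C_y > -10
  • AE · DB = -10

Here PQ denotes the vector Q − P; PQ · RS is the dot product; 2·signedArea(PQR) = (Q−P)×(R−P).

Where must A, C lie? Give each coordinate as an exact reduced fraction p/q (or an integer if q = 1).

A = (7, -17/2)
C = (13/2, -37/4)

1. A_x = 7  [2·signedArea(ABE) = -15 ∩ AE · DB = -10]
2. A_y = -17/2  [2·signedArea(ABE) = -15 ∩ AE · DB = -10]
   → A = (7, -17/2)
3. C_x = 13/2  [line -3/2·x + 1·y + 19 = 0 ∩ |CD|² = 13/16]
4. C_y = -37/4  [line -3/2·x + 1·y + 19 = 0 ∩ |CD|² = 13/16]
   → C = (13/2, -37/4)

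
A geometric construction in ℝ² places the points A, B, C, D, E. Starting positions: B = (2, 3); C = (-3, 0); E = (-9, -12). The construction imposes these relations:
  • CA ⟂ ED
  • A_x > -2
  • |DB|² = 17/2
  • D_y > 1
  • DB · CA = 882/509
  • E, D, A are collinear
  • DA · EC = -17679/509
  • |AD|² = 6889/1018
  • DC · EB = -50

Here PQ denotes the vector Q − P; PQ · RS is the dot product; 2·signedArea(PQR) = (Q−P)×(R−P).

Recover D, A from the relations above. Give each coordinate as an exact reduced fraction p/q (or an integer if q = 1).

A = (-960/509, -357/509)
D = (-1/2, 3/2)

1. D_x = -1/2  [line -11·x + -15·y + 17 = 0 ∩ |DB|² = 17/2]
2. D_y = 3/2  [line -11·x + -15·y + 17 = 0 ∩ |DB|² = 17/2]
   → D = (-1/2, 3/2)
3. A_x = -960/509  [E, D, A are collinear ∩ CA ⟂ ED]
4. A_y = -357/509  [E, D, A are collinear ∩ CA ⟂ ED]
   → A = (-960/509, -357/509)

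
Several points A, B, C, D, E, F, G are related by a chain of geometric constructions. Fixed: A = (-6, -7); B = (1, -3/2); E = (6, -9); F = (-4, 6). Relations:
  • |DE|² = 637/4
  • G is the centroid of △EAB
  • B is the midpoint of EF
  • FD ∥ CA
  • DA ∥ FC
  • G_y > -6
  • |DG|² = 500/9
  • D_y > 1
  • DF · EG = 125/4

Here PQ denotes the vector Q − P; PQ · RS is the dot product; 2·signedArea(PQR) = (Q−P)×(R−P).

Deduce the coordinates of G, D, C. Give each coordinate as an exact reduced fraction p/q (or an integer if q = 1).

C = (-9, -5/2)
D = (-1, 3/2)
G = (1/3, -35/6)

1. G_x = 1/3  [G is the centroid of △EAB]
2. G_y = -35/6  [G is the centroid of △EAB]
   → G = (1/3, -35/6)
3. D_x = -1  [line 17/3·x + -19/6·y + 125/12 = 0 ∩ |DG|² = 500/9]
4. D_y = 3/2  [line 17/3·x + -19/6·y + 125/12 = 0 ∩ |DG|² = 500/9]
   → D = (-1, 3/2)
5. C_x = -9  [FD ∥ CA ∩ DA ∥ FC]
6. C_y = -5/2  [FD ∥ CA ∩ DA ∥ FC]
   → C = (-9, -5/2)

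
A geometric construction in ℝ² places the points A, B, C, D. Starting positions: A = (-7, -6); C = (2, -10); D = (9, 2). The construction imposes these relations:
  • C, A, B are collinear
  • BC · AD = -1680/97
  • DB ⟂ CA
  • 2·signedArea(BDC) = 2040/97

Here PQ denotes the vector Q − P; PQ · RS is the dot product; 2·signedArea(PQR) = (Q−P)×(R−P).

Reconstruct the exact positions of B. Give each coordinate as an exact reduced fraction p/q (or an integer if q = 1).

B = (329/97, -1030/97)

1. B_x = 329/97  [C, A, B are collinear ∩ DB ⟂ CA]
2. B_y = -1030/97  [C, A, B are collinear ∩ DB ⟂ CA]
   → B = (329/97, -1030/97)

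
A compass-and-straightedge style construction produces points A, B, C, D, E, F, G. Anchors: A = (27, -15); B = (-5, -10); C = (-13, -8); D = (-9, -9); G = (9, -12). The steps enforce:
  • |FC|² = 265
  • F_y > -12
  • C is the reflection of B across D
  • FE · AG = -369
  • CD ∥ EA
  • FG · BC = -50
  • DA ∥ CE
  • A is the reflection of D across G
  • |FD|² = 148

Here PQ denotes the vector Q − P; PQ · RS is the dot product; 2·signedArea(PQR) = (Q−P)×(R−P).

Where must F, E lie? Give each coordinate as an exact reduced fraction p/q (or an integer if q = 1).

E = (23, -14)
F = (3, -11)

1. F_x = 3  [line 8·x + -2·y + -46 = 0 ∩ |FC|² = 265]
2. F_y = -11  [line 8·x + -2·y + -46 = 0 ∩ |FC|² = 265]
   → F = (3, -11)
3. E_x = 23  [FE · AG = -369 ∩ CD ∥ EA]
4. E_y = -14  [FE · AG = -369 ∩ CD ∥ EA]
   → E = (23, -14)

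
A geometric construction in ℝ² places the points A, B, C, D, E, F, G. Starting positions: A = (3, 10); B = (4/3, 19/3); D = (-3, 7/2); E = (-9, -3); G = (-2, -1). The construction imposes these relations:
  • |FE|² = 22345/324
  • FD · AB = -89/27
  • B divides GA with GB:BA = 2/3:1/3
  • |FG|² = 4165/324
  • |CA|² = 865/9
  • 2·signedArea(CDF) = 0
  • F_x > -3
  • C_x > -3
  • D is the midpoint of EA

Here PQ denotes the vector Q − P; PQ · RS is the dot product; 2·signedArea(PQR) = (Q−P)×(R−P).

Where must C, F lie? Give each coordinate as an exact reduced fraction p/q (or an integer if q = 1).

1. F_x = -25/9  [line 5/3·x + 11/3·y + -245/54 = 0 ∩ |FE|² = 22345/324]
2. F_y = 5/2  [line 5/3·x + 11/3·y + -245/54 = 0 ∩ |FE|² = 22345/324]
   → F = (-25/9, 5/2)
3. C_x = -8/3  [line 1·x + 2/9·y + 20/9 = 0 ∩ |CA|² = 865/9]
4. C_y = 2  [line 1·x + 2/9·y + 20/9 = 0 ∩ |CA|² = 865/9]
   → C = (-8/3, 2)

C = (-8/3, 2)
F = (-25/9, 5/2)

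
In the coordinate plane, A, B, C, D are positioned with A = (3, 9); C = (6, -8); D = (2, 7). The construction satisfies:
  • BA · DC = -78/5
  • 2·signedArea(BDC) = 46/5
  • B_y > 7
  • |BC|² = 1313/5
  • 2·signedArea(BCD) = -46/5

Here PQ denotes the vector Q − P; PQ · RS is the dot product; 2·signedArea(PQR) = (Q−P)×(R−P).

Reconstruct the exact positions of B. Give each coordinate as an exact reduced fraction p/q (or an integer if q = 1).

B = (12/5, 39/5)

1. B_x = 12/5  [2·signedArea(BDC) = 46/5 ∩ BA · DC = -78/5]
2. B_y = 39/5  [2·signedArea(BDC) = 46/5 ∩ BA · DC = -78/5]
   → B = (12/5, 39/5)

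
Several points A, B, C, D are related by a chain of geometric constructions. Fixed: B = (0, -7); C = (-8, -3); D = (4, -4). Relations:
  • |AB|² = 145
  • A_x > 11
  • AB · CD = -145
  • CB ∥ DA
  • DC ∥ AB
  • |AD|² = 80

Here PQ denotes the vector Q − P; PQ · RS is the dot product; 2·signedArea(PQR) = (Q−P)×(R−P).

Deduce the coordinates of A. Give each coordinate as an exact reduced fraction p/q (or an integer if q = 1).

1. A_x = 12  [DC ∥ AB ∩ CB ∥ DA]
2. A_y = -8  [DC ∥ AB ∩ CB ∥ DA]
   → A = (12, -8)

A = (12, -8)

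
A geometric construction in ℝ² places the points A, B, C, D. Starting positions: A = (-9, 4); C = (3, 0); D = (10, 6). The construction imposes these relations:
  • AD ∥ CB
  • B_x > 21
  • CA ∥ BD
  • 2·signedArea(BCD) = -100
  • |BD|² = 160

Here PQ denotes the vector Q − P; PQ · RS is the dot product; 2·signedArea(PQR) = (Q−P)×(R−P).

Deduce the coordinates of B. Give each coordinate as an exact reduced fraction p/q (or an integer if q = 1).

B = (22, 2)

1. B_x = 22  [CA ∥ BD ∩ AD ∥ CB]
2. B_y = 2  [CA ∥ BD ∩ AD ∥ CB]
   → B = (22, 2)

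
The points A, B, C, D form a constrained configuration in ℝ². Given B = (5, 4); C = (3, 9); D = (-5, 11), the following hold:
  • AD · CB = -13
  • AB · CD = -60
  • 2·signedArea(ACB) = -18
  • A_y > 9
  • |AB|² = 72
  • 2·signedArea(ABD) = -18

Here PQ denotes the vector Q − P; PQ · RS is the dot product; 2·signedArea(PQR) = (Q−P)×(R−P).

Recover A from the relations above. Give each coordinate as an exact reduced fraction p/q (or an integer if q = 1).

1. A_x = -1  [AB · CD = -60 ∩ 2·signedArea(ACB) = -18]
2. A_y = 10  [AB · CD = -60 ∩ 2·signedArea(ACB) = -18]
   → A = (-1, 10)

A = (-1, 10)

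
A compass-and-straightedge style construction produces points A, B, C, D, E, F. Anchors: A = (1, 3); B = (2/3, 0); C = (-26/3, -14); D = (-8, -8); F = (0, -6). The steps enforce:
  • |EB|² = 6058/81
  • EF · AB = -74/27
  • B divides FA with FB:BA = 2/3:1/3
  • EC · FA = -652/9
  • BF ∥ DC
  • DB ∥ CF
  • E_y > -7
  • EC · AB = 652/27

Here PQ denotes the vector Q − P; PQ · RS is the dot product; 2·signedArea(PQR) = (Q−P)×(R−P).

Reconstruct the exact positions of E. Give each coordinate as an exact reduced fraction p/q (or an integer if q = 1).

1. E_x = -47/9  [line 1/3·x + 3·y + 560/27 = 0 ∩ |EB|² = 6058/81]
2. E_y = -19/3  [line 1/3·x + 3·y + 560/27 = 0 ∩ |EB|² = 6058/81]
   → E = (-47/9, -19/3)

E = (-47/9, -19/3)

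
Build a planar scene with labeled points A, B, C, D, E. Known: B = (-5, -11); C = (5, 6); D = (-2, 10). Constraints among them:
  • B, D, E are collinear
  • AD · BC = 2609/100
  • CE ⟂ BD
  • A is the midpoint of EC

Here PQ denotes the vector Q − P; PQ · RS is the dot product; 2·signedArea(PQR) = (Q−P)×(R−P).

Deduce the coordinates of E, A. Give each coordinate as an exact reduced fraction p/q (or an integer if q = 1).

1. E_x = -121/50  [B, D, E are collinear ∩ CE ⟂ BD]
2. E_y = 353/50  [B, D, E are collinear ∩ CE ⟂ BD]
   → E = (-121/50, 353/50)
3. A_x = 129/100  [A is the midpoint of EC]
4. A_y = 653/100  [A is the midpoint of EC]
   → A = (129/100, 653/100)

A = (129/100, 653/100)
E = (-121/50, 353/50)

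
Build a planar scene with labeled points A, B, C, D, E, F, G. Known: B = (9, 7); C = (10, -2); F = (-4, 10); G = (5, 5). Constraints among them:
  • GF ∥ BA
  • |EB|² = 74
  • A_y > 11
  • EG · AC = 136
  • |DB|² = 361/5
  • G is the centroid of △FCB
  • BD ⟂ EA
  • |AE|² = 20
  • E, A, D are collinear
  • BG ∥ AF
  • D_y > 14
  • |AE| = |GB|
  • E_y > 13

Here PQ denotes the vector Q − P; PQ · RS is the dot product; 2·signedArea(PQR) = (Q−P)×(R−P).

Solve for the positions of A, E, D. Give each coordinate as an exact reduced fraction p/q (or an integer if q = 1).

A = (0, 12)
D = (26/5, 73/5)
E = (4, 14)

1. A_x = 0  [BG ∥ AF ∩ GF ∥ BA]
2. A_y = 12  [BG ∥ AF ∩ GF ∥ BA]
   → A = (0, 12)
3. E_x = 4  [line -10·x + 14·y + -156 = 0 ∩ |EB|² = 74]
4. E_y = 14  [line -10·x + 14·y + -156 = 0 ∩ |EB|² = 74]
   → E = (4, 14)
5. D_x = 26/5  [E, A, D are collinear ∩ BD ⟂ EA]
6. D_y = 73/5  [E, A, D are collinear ∩ BD ⟂ EA]
   → D = (26/5, 73/5)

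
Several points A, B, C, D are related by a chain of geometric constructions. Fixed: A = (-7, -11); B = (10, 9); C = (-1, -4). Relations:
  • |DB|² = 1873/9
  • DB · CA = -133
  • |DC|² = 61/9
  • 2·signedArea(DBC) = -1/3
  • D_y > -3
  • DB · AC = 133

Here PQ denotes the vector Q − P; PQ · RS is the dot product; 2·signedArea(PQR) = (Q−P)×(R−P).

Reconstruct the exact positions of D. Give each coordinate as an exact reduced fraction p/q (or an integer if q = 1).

1. D_x = 2/3  [DB · CA = -133 ∩ 2·signedArea(DBC) = -1/3]
2. D_y = -2  [DB · CA = -133 ∩ 2·signedArea(DBC) = -1/3]
   → D = (2/3, -2)

D = (2/3, -2)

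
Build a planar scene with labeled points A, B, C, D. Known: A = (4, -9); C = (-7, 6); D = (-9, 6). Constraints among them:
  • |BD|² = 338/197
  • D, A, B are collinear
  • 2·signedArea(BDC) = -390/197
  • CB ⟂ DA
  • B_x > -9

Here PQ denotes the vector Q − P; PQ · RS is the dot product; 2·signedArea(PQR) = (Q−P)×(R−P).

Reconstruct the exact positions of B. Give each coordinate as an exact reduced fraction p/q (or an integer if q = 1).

1. B_x = -1604/197  [D, A, B are collinear ∩ CB ⟂ DA]
2. B_y = 987/197  [D, A, B are collinear ∩ CB ⟂ DA]
   → B = (-1604/197, 987/197)

B = (-1604/197, 987/197)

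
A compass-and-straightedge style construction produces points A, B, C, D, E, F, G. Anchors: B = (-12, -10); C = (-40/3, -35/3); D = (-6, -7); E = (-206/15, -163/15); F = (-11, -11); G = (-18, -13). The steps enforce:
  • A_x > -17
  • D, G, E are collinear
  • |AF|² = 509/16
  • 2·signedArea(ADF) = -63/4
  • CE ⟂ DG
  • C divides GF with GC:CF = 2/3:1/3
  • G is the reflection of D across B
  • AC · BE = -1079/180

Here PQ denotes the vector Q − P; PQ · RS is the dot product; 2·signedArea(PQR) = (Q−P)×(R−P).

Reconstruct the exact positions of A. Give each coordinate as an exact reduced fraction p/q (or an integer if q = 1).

1. A_x = -33/2  [AC · BE = -1079/180 ∩ 2·signedArea(ADF) = -63/4]
2. A_y = -49/4  [AC · BE = -1079/180 ∩ 2·signedArea(ADF) = -63/4]
   → A = (-33/2, -49/4)

A = (-33/2, -49/4)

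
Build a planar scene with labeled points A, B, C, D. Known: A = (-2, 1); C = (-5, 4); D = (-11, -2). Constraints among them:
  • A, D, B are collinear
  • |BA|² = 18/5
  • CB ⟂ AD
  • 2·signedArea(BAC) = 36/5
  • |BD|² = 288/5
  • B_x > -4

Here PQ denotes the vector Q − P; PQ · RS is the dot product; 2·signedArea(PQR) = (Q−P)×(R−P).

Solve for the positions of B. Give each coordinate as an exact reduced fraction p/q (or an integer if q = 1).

B = (-19/5, 2/5)

1. B_x = -19/5  [A, D, B are collinear ∩ CB ⟂ AD]
2. B_y = 2/5  [A, D, B are collinear ∩ CB ⟂ AD]
   → B = (-19/5, 2/5)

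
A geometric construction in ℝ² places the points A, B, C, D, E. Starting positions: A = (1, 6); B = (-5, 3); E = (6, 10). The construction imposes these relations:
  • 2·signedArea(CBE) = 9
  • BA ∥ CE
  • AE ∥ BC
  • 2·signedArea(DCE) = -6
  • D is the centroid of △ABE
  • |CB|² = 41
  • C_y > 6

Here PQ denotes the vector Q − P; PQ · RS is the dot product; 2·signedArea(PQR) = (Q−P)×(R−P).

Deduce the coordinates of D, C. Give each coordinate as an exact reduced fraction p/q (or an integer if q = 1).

1. D_x = 2/3  [D is the centroid of △ABE]
2. D_y = 19/3  [D is the centroid of △ABE]
   → D = (2/3, 19/3)
3. C_x = 0  [BA ∥ CE ∩ AE ∥ BC]
4. C_y = 7  [BA ∥ CE ∩ AE ∥ BC]
   → C = (0, 7)

C = (0, 7)
D = (2/3, 19/3)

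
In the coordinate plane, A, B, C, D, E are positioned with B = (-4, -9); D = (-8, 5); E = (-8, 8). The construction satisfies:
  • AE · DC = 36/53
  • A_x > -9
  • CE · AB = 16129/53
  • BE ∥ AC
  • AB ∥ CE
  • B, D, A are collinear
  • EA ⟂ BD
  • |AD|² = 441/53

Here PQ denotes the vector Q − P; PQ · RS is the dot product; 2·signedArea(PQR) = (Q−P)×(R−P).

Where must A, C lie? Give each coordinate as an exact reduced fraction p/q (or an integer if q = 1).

1. A_x = -466/53  [B, D, A are collinear ∩ EA ⟂ BD]
2. A_y = 412/53  [B, D, A are collinear ∩ EA ⟂ BD]
   → A = (-466/53, 412/53)
3. C_x = -678/53  [AB ∥ CE ∩ BE ∥ AC]
4. C_y = 1313/53  [AB ∥ CE ∩ BE ∥ AC]
   → C = (-678/53, 1313/53)

A = (-466/53, 412/53)
C = (-678/53, 1313/53)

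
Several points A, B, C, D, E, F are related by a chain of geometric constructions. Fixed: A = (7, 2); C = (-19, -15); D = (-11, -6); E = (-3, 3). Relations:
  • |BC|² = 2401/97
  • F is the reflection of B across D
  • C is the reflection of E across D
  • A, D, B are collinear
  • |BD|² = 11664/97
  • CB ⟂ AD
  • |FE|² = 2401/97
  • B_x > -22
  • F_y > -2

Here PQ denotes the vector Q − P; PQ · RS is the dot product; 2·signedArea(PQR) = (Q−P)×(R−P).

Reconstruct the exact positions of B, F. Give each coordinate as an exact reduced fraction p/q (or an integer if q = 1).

1. B_x = -2039/97  [A, D, B are collinear ∩ CB ⟂ AD]
2. B_y = -1014/97  [A, D, B are collinear ∩ CB ⟂ AD]
   → B = (-2039/97, -1014/97)
3. F_x = -95/97  [F is the reflection of B across D]
4. F_y = -150/97  [F is the reflection of B across D]
   → F = (-95/97, -150/97)

B = (-2039/97, -1014/97)
F = (-95/97, -150/97)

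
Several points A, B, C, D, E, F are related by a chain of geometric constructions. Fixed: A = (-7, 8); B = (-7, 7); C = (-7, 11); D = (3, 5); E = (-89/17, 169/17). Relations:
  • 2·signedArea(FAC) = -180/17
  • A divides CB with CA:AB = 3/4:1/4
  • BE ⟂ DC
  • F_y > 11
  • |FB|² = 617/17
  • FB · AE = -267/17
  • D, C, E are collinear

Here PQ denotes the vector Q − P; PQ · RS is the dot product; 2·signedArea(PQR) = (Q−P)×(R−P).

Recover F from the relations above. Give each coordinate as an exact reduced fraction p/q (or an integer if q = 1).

F = (-59/17, 202/17)

1. F_x = -59/17  [FB · AE = -267/17 ∩ 2·signedArea(FAC) = -180/17]
2. F_y = 202/17  [FB · AE = -267/17 ∩ 2·signedArea(FAC) = -180/17]
   → F = (-59/17, 202/17)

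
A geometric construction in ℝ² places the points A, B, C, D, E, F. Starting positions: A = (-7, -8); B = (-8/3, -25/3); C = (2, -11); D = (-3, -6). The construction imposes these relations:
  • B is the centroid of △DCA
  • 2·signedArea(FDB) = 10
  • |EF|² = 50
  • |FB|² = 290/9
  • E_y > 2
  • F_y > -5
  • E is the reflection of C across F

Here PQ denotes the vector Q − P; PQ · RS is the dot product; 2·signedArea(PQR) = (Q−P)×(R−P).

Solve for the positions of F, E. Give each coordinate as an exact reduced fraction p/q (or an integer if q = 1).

E = (0, 3)
F = (1, -4)

1. F_x = 1  [line 7/3·x + 1/3·y + -1 = 0 ∩ |FB|² = 290/9]
2. F_y = -4  [line 7/3·x + 1/3·y + -1 = 0 ∩ |FB|² = 290/9]
   → F = (1, -4)
3. E_x = 0  [E is the reflection of C across F]
4. E_y = 3  [E is the reflection of C across F]
   → E = (0, 3)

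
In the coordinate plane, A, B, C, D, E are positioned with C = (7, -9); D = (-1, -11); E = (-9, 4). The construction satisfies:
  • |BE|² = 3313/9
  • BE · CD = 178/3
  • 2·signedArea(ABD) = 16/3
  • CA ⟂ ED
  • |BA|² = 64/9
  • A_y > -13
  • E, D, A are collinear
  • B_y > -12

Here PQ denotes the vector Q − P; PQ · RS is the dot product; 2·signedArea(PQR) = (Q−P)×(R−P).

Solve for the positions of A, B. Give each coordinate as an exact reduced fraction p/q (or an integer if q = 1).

1. A_x = -1/17  [E, D, A are collinear ∩ CA ⟂ ED]
2. A_y = -217/17  [E, D, A are collinear ∩ CA ⟂ ED]
   → A = (-1/17, -217/17)
3. B_x = 39/17  [BE · CD = 178/3 ∩ 2·signedArea(ABD) = 16/3]
4. B_y = -587/51  [BE · CD = 178/3 ∩ 2·signedArea(ABD) = 16/3]
   → B = (39/17, -587/51)

A = (-1/17, -217/17)
B = (39/17, -587/51)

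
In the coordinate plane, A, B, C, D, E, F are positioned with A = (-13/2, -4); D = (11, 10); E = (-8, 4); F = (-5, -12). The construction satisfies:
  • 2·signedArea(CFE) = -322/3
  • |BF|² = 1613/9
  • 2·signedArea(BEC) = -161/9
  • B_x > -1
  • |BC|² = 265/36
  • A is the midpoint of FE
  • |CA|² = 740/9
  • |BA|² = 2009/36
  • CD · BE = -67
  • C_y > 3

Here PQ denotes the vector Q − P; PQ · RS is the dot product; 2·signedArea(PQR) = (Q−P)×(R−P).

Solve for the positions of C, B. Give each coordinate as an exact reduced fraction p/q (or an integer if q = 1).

1. C_x = -7/6  [line -16·x + -3·y + -26/3 = 0 ∩ |CA|² = 740/9]
2. C_y = 10/3  [line -16·x + -3·y + -26/3 = 0 ∩ |CA|² = 740/9]
   → C = (-7/6, 10/3)
3. B_x = -2/3  [2·signedArea(BEC) = -161/9 ∩ CD · BE = -67]
4. B_y = 2/3  [2·signedArea(BEC) = -161/9 ∩ CD · BE = -67]
   → B = (-2/3, 2/3)

B = (-2/3, 2/3)
C = (-7/6, 10/3)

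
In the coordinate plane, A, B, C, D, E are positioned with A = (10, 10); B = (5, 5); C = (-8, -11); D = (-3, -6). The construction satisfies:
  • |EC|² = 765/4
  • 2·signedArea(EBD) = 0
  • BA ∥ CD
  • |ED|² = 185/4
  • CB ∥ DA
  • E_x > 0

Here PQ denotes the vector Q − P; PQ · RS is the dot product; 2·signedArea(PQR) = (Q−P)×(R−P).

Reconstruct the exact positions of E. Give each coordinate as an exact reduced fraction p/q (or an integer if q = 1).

E = (1, -1/2)

1. E_x = 1  [line 11·x + -8·y + -15 = 0 ∩ |ED|² = 185/4]
2. E_y = -1/2  [line 11·x + -8·y + -15 = 0 ∩ |ED|² = 185/4]
   → E = (1, -1/2)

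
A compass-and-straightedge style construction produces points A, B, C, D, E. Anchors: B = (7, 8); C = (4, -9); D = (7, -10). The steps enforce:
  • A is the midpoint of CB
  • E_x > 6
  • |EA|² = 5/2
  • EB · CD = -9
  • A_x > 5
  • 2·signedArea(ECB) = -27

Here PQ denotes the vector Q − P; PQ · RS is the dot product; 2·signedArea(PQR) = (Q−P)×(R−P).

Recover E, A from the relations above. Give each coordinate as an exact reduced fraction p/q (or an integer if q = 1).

A = (11/2, -1/2)
E = (7, -1)

1. E_x = 7  [2·signedArea(ECB) = -27 ∩ EB · CD = -9]
2. E_y = -1  [2·signedArea(ECB) = -27 ∩ EB · CD = -9]
   → E = (7, -1)
3. A_x = 11/2  [A is the midpoint of CB]
4. A_y = -1/2  [A is the midpoint of CB]
   → A = (11/2, -1/2)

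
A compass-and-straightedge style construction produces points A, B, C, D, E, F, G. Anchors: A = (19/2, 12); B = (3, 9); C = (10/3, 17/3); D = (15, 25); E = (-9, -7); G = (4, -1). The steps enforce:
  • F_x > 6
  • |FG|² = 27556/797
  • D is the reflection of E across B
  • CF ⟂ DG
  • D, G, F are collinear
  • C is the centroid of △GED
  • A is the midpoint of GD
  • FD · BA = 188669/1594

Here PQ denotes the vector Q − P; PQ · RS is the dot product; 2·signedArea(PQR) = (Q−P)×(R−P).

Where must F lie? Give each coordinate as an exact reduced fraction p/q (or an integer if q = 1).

F = (5014/797, 3519/797)

1. F_x = 5014/797  [D, G, F are collinear ∩ CF ⟂ DG]
2. F_y = 3519/797  [D, G, F are collinear ∩ CF ⟂ DG]
   → F = (5014/797, 3519/797)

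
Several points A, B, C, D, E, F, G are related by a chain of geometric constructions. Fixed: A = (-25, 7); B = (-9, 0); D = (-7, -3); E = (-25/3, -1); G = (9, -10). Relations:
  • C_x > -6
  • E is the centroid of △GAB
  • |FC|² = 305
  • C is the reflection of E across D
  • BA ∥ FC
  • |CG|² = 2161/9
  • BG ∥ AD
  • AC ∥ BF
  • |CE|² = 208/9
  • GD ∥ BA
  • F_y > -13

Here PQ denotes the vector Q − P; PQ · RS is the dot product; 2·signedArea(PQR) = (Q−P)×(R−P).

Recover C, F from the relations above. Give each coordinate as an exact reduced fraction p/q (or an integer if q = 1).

C = (-17/3, -5)
F = (31/3, -12)

1. C_x = -17/3  [C is the reflection of E across D]
2. C_y = -5  [C is the reflection of E across D]
   → C = (-17/3, -5)
3. F_x = 31/3  [BA ∥ FC ∩ AC ∥ BF]
4. F_y = -12  [BA ∥ FC ∩ AC ∥ BF]
   → F = (31/3, -12)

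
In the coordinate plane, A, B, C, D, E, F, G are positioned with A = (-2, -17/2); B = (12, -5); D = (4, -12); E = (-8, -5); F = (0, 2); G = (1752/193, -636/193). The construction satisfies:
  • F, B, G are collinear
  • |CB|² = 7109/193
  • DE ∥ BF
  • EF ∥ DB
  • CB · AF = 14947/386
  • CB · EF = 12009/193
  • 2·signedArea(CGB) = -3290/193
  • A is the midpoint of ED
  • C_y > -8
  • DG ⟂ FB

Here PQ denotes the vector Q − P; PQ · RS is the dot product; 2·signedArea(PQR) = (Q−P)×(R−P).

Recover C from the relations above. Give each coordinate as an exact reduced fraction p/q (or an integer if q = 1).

1. C_x = 1262/193  [CB · EF = 12009/193 ∩ CB · AF = 14947/386]
2. C_y = -1476/193  [CB · EF = 12009/193 ∩ CB · AF = 14947/386]
   → C = (1262/193, -1476/193)

C = (1262/193, -1476/193)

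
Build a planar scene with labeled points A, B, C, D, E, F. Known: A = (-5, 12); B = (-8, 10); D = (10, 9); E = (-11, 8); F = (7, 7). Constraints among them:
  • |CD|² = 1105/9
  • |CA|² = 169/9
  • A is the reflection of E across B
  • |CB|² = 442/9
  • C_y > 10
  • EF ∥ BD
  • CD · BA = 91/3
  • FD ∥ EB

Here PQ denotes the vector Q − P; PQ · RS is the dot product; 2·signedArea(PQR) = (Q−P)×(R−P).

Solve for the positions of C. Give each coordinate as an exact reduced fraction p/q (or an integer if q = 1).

C = (-1, 31/3)

1. C_x = -1  [line -3·x + -2·y + 53/3 = 0 ∩ |CD|² = 1105/9]
2. C_y = 31/3  [line -3·x + -2·y + 53/3 = 0 ∩ |CD|² = 1105/9]
   → C = (-1, 31/3)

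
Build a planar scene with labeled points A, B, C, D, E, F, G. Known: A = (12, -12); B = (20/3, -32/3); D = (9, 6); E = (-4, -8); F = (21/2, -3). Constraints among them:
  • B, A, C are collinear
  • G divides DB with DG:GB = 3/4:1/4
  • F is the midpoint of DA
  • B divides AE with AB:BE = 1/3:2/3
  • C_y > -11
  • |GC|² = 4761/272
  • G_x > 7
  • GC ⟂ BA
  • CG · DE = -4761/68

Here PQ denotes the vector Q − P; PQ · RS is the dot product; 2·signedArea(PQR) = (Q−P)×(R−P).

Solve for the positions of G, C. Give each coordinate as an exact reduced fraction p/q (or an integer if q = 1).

C = (106/17, -359/34)
G = (29/4, -13/2)

1. G_x = 29/4  [G divides DB with DG:GB = 3/4:1/4]
2. G_y = -13/2  [G divides DB with DG:GB = 3/4:1/4]
   → G = (29/4, -13/2)
3. C_x = 106/17  [B, A, C are collinear ∩ GC ⟂ BA]
4. C_y = -359/34  [B, A, C are collinear ∩ GC ⟂ BA]
   → C = (106/17, -359/34)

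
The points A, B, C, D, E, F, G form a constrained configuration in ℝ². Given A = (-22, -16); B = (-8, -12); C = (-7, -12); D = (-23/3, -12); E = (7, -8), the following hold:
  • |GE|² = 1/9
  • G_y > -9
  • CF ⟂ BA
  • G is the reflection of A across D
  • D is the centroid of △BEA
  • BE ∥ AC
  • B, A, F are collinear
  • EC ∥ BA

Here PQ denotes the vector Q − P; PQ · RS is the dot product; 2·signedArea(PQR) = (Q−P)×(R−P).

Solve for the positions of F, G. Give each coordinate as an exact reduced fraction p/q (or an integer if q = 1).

F = (-375/53, -622/53)
G = (20/3, -8)

1. F_x = -375/53  [B, A, F are collinear ∩ CF ⟂ BA]
2. F_y = -622/53  [B, A, F are collinear ∩ CF ⟂ BA]
   → F = (-375/53, -622/53)
3. G_x = 20/3  [G is the reflection of A across D]
4. G_y = -8  [G is the reflection of A across D]
   → G = (20/3, -8)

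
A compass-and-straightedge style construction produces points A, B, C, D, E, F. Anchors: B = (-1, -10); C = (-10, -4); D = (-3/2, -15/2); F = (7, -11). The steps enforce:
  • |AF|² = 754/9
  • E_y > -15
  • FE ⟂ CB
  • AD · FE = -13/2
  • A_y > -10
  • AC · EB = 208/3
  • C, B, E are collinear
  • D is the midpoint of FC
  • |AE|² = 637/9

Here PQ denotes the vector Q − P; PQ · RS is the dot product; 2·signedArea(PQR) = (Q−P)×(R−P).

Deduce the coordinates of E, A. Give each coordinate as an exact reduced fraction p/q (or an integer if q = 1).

1. E_x = 5  [C, B, E are collinear ∩ FE ⟂ CB]
2. E_y = -14  [C, B, E are collinear ∩ FE ⟂ CB]
   → E = (5, -14)
3. A_x = -2  [AD · FE = -13/2 ∩ AC · EB = 208/3]
4. A_y = -28/3  [AD · FE = -13/2 ∩ AC · EB = 208/3]
   → A = (-2, -28/3)

A = (-2, -28/3)
E = (5, -14)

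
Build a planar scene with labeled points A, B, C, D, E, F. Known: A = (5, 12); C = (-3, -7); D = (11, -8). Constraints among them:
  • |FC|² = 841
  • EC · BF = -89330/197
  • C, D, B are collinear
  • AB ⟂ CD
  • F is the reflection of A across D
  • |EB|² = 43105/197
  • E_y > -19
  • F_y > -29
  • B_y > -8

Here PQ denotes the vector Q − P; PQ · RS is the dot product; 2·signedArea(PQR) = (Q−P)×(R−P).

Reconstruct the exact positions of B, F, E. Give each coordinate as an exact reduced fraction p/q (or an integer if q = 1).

1. B_x = 711/197  [C, D, B are collinear ∩ AB ⟂ CD]
2. B_y = -1472/197  [C, D, B are collinear ∩ AB ⟂ CD]
   → B = (711/197, -1472/197)
3. F_x = 17  [F is the reflection of A across D]
4. F_y = -28  [F is the reflection of A across D]
   → F = (17, -28)
5. E_x = 14  [line -2638/197·x + 4044/197·y + 109724/197 = 0 ∩ |EB|² = 43105/197]
6. E_y = -18  [line -2638/197·x + 4044/197·y + 109724/197 = 0 ∩ |EB|² = 43105/197]
   → E = (14, -18)

B = (711/197, -1472/197)
E = (14, -18)
F = (17, -28)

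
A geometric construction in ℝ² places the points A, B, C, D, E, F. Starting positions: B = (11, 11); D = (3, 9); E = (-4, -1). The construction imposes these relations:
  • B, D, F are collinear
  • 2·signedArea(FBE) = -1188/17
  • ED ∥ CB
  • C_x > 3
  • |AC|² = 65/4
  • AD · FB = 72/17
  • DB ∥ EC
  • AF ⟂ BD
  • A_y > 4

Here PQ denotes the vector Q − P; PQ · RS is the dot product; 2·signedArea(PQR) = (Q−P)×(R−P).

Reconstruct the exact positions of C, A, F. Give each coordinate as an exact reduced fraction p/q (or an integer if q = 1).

1. C_x = 4  [ED ∥ CB ∩ DB ∥ EC]
2. C_y = 1  [ED ∥ CB ∩ DB ∥ EC]
   → C = (4, 1)
3. F_x = 43/17  [B, D, F are collinear ∩ 2·signedArea(FBE) = -1188/17]
4. F_y = 151/17  [B, D, F are collinear ∩ 2·signedArea(FBE) = -1188/17]
   → F = (43/17, 151/17)
5. A_x = 7/2  [line -144/17·x + -36/17·y + 684/17 = 0 ∩ |AC|² = 65/4]
6. A_y = 5  [line -144/17·x + -36/17·y + 684/17 = 0 ∩ |AC|² = 65/4]
   → A = (7/2, 5)

A = (7/2, 5)
C = (4, 1)
F = (43/17, 151/17)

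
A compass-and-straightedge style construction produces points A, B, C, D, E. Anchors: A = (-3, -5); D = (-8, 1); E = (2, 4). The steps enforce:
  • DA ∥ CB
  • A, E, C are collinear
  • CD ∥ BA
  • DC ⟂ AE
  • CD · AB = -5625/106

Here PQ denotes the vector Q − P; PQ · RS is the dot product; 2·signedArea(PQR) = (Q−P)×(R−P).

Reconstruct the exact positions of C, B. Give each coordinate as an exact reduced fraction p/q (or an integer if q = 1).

1. C_x = -173/106  [A, E, C are collinear ∩ DC ⟂ AE]
2. C_y = -269/106  [A, E, C are collinear ∩ DC ⟂ AE]
   → C = (-173/106, -269/106)
3. B_x = 357/106  [CD ∥ BA ∩ DA ∥ CB]
4. B_y = -905/106  [CD ∥ BA ∩ DA ∥ CB]
   → B = (357/106, -905/106)

B = (357/106, -905/106)
C = (-173/106, -269/106)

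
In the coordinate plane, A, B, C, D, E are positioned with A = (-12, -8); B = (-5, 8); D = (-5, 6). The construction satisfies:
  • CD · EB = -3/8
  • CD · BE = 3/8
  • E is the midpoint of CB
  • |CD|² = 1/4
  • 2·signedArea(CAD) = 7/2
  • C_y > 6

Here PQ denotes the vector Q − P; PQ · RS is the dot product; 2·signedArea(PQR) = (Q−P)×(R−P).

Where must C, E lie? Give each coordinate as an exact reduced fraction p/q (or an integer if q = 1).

C = (-5, 13/2)
E = (-5, 29/4)

1. C_x = -5  [line -14·x + 7·y + -231/2 = 0 ∩ |CD|² = 1/4]
2. C_y = 13/2  [line -14·x + 7·y + -231/2 = 0 ∩ |CD|² = 1/4]
   → C = (-5, 13/2)
3. E_x = -5  [CD · BE = 3/8 ∩ E is the midpoint of CB]
4. E_y = 29/4  [CD · BE = 3/8 ∩ E is the midpoint of CB]
   → E = (-5, 29/4)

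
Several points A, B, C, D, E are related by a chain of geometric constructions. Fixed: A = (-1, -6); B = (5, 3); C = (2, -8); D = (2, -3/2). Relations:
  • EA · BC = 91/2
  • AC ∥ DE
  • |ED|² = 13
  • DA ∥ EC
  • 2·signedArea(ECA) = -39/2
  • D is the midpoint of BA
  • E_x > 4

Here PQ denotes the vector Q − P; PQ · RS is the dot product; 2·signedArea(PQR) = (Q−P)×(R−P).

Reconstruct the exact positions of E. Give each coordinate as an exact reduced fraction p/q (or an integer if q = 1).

E = (5, -7/2)

1. E_x = 5  [DA ∥ EC ∩ AC ∥ DE]
2. E_y = -7/2  [DA ∥ EC ∩ AC ∥ DE]
   → E = (5, -7/2)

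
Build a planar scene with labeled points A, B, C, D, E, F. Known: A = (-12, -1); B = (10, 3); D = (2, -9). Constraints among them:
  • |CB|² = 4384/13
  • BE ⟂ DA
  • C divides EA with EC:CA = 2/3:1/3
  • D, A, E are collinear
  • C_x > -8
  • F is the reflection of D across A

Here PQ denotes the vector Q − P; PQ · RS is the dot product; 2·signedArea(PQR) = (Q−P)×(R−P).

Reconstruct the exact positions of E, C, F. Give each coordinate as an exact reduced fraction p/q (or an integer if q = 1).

C = (-458/65, -249/65)
E = (186/65, -617/65)
F = (-26, 7)

1. E_x = 186/65  [D, A, E are collinear ∩ BE ⟂ DA]
2. E_y = -617/65  [D, A, E are collinear ∩ BE ⟂ DA]
   → E = (186/65, -617/65)
3. C_x = -458/65  [C divides EA with EC:CA = 2/3:1/3]
4. C_y = -249/65  [C divides EA with EC:CA = 2/3:1/3]
   → C = (-458/65, -249/65)
5. F_x = -26  [F is the reflection of D across A]
6. F_y = 7  [F is the reflection of D across A]
   → F = (-26, 7)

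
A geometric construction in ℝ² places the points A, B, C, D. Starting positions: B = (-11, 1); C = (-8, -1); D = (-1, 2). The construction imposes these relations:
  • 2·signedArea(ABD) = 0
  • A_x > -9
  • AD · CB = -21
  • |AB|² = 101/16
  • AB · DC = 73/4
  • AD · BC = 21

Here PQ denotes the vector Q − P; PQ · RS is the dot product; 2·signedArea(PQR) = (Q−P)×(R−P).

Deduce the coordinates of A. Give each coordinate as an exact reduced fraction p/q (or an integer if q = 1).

1. A_x = -17/2  [2·signedArea(ABD) = 0 ∩ AD · CB = -21]
2. A_y = 5/4  [2·signedArea(ABD) = 0 ∩ AD · CB = -21]
   → A = (-17/2, 5/4)

A = (-17/2, 5/4)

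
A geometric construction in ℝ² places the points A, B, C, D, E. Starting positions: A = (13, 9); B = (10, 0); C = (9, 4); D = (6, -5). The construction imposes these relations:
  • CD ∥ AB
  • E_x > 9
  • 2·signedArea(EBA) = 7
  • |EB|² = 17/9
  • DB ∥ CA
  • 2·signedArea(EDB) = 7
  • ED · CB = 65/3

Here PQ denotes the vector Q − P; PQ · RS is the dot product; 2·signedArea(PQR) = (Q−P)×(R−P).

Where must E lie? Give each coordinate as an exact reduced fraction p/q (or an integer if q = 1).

E = (29/3, 4/3)

1. E_x = 29/3  [ED · CB = 65/3 ∩ 2·signedArea(EBA) = 7]
2. E_y = 4/3  [ED · CB = 65/3 ∩ 2·signedArea(EBA) = 7]
   → E = (29/3, 4/3)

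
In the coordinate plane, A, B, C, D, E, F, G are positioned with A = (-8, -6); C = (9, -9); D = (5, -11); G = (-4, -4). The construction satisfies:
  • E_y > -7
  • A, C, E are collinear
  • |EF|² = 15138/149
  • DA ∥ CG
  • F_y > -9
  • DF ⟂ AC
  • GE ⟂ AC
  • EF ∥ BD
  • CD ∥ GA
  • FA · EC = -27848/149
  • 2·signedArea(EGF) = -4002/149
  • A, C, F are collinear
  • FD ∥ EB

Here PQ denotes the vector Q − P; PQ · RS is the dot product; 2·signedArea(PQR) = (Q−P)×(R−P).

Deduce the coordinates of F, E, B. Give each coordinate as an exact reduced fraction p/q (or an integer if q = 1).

1. F_x = 814/149  [A, C, F are collinear ∩ DF ⟂ AC]
2. F_y = -1248/149  [A, C, F are collinear ∩ DF ⟂ AC]
   → F = (814/149, -1248/149)
3. E_x = -665/149  [A, C, E are collinear ∩ GE ⟂ AC]
4. E_y = -987/149  [A, C, E are collinear ∩ GE ⟂ AC]
   → E = (-665/149, -987/149)
5. B_x = -734/149  [EF ∥ BD ∩ FD ∥ EB]
6. B_y = -1378/149  [EF ∥ BD ∩ FD ∥ EB]
   → B = (-734/149, -1378/149)

B = (-734/149, -1378/149)
E = (-665/149, -987/149)
F = (814/149, -1248/149)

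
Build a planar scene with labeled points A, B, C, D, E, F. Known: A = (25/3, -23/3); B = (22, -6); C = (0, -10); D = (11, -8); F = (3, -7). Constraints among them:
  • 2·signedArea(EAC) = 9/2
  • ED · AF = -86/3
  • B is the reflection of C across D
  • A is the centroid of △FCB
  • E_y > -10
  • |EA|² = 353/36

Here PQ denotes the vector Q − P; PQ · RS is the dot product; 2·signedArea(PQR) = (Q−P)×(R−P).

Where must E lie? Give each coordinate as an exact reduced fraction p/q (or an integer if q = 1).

1. E_x = 11/2  [2·signedArea(EAC) = 9/2 ∩ ED · AF = -86/3]
2. E_y = -9  [2·signedArea(EAC) = 9/2 ∩ ED · AF = -86/3]
   → E = (11/2, -9)

E = (11/2, -9)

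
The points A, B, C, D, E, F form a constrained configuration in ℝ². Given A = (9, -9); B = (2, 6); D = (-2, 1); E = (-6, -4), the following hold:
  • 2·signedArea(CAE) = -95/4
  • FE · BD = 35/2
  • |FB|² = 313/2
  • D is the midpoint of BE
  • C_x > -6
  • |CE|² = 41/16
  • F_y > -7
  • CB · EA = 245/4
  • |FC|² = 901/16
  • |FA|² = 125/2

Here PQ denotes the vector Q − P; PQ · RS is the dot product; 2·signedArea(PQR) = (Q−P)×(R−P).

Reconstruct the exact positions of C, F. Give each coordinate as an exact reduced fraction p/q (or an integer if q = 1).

1. C_x = -5  [CB · EA = 245/4 ∩ 2·signedArea(CAE) = -95/4]
2. C_y = -11/4  [CB · EA = 245/4 ∩ 2·signedArea(CAE) = -95/4]
   → C = (-5, -11/4)
3. F_x = 3/2  [line 4·x + 5·y + 53/2 = 0 ∩ |FA|² = 125/2]
4. F_y = -13/2  [line 4·x + 5·y + 53/2 = 0 ∩ |FA|² = 125/2]
   → F = (3/2, -13/2)

C = (-5, -11/4)
F = (3/2, -13/2)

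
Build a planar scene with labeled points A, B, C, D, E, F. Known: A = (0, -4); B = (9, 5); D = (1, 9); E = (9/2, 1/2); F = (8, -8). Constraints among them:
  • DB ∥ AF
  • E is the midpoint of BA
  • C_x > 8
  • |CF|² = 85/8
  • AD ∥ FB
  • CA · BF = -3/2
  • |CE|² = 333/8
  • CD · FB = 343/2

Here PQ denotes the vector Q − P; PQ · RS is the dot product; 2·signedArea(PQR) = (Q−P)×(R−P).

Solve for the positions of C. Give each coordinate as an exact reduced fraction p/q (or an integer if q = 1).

C = (33/4, -19/4)

1. C_x = 33/4  [line 1·x + 13·y + 107/2 = 0 ∩ |CF|² = 85/8]
2. C_y = -19/4  [line 1·x + 13·y + 107/2 = 0 ∩ |CF|² = 85/8]
   → C = (33/4, -19/4)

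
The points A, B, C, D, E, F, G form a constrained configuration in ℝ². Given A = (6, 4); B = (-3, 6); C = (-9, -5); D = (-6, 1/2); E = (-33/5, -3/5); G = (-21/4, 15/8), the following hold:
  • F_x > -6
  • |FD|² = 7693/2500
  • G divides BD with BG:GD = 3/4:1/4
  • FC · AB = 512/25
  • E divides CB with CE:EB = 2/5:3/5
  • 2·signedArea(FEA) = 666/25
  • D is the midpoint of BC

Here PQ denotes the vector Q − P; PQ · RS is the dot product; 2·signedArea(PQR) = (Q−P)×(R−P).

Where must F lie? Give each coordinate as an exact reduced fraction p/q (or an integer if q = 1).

1. F_x = -129/25  [2·signedArea(FEA) = 666/25 ∩ FC · AB = 512/25]
2. F_y = 51/25  [2·signedArea(FEA) = 666/25 ∩ FC · AB = 512/25]
   → F = (-129/25, 51/25)

F = (-129/25, 51/25)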